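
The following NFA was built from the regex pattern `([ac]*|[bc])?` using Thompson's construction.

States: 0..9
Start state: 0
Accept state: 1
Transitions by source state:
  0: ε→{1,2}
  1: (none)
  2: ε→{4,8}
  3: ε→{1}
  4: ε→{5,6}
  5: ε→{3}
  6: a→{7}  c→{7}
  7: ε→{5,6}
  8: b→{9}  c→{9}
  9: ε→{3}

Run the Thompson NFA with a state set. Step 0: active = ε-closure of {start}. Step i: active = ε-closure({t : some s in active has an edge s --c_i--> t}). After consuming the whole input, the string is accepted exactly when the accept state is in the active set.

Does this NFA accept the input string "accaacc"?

initial (ε-close {0}): {0,1,2,3,4,5,6,8}
'a' @ 1: {1,3,5,6,7}  (accept∈set)
'c' @ 2: {1,3,5,6,7}  (accept∈set)
'c' @ 3: {1,3,5,6,7}  (accept∈set)
'a' @ 4: {1,3,5,6,7}  (accept∈set)
'a' @ 5: {1,3,5,6,7}  (accept∈set)
'c' @ 6: {1,3,5,6,7}  (accept∈set)
'c' @ 7: {1,3,5,6,7}  (accept∈set)
final: {1,3,5,6,7}; accept 1 in set

Answer: ACCEPT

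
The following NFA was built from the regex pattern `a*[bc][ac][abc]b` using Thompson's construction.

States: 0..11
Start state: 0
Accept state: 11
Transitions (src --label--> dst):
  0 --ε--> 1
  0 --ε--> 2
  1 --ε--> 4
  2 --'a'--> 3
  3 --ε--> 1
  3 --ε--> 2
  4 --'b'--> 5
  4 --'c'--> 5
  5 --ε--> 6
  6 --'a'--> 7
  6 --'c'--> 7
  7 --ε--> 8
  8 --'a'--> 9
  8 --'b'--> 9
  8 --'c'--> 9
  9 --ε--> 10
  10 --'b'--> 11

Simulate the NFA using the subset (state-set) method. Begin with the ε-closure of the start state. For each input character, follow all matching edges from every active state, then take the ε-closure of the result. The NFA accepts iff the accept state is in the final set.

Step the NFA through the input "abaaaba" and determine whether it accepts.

S₀ = ε-closure({0}) = {0,1,2,4}
'a' @ 1: {1,2,3,4}
'b' @ 2: {5,6}
'a' @ 3: {7,8}
'a' @ 4: {9,10}
'a' @ 5: {}  — state set empty
rest 'ba' ignored (set empty)
final: {}; accept 11 not in set

Answer: REJECT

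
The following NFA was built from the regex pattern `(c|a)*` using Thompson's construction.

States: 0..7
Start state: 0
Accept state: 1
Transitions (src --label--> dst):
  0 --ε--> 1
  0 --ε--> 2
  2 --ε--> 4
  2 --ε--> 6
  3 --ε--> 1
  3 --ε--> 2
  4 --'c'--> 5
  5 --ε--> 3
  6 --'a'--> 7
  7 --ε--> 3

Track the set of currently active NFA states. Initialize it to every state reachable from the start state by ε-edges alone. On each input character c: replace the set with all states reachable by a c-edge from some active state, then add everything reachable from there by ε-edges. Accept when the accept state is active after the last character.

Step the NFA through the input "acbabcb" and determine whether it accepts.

S₀ = ε-closure({0}) = {0,1,2,4,6}
'a' @ 1: {1,2,3,4,6,7}  ✓accept
'c' @ 2: {1,2,3,4,5,6}  ✓accept
'b' @ 3: {}  — no active states
rest 'abcb' ignored (set empty)
after full input: {}  (accept=1 not in)

Answer: REJECT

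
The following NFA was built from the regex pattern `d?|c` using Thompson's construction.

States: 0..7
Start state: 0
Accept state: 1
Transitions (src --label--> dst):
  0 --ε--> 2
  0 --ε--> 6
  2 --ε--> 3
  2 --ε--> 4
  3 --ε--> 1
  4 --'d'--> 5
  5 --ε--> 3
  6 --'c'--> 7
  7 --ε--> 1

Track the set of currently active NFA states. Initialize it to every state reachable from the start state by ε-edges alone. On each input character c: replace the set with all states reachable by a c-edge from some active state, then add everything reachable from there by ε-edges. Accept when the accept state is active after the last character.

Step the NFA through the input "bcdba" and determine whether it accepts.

Answer: REJECT

Trace:
start: ε-closure({0}) = {0,1,2,3,4,6}
'b' @ 1: {}  — no active states
rest 'cdba' ignored (set empty)
final: {}; accept 1 not in set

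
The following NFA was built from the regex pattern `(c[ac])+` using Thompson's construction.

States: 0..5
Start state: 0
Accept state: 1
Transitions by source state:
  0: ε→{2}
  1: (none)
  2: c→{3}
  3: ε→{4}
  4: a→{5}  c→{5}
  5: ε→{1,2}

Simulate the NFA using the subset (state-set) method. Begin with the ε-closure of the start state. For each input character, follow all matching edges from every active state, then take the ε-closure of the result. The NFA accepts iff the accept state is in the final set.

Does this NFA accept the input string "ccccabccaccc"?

Answer: REJECT

Trace:
initial (ε-close {0}): {0,2}
'c' @ 1: {3,4}
'c' @ 2: {1,2,5}  [accepting]
'c' @ 3: {3,4}
'c' @ 4: {1,2,5}  [accepting]
'a' @ 5: {}  — dead — no transitions
rest 'bccaccc' ignored (set empty)
after full input: {}  (accept=1 not in)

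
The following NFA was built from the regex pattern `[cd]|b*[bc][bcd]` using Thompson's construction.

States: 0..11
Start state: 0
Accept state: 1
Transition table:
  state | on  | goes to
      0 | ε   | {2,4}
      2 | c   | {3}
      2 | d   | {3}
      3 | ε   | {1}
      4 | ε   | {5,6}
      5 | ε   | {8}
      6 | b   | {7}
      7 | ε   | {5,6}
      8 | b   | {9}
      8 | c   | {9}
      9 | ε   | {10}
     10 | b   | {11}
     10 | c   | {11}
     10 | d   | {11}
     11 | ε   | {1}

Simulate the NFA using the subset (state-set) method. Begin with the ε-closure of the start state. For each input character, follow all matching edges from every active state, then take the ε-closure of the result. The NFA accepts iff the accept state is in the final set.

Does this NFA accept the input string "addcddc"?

Answer: REJECT

Trace:
S₀ = ε-closure({0}) = {0,2,4,5,6,8}
'a' @ 1: {}  — dead — no transitions
rest 'ddcddc' ignored (set empty)
after full input: {}  (accept=1 not in)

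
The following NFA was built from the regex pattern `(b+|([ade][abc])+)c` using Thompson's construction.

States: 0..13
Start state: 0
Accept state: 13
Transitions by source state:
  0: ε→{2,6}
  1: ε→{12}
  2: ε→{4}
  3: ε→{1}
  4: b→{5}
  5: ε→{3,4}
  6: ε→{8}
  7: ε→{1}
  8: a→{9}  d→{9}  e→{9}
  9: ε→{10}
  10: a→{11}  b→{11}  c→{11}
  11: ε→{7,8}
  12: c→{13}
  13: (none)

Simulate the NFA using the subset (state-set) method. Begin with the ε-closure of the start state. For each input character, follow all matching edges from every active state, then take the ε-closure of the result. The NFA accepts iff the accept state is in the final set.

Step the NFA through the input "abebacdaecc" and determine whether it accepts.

Answer: ACCEPT

Derivation:
start: ε-closure({0}) = {0,2,4,6,8}
'a' @ 1: {9,10}
'b' @ 2: {1,7,8,11,12}
'e' @ 3: {9,10}
'b' @ 4: {1,7,8,11,12}
'a' @ 5: {9,10}
'c' @ 6: {1,7,8,11,12}
'd' @ 7: {9,10}
'a' @ 8: {1,7,8,11,12}
'e' @ 9: {9,10}
'c' @ 10: {1,7,8,11,12}
'c' @ 11: {13}  ✓accept
final: {13}; accept 13 in set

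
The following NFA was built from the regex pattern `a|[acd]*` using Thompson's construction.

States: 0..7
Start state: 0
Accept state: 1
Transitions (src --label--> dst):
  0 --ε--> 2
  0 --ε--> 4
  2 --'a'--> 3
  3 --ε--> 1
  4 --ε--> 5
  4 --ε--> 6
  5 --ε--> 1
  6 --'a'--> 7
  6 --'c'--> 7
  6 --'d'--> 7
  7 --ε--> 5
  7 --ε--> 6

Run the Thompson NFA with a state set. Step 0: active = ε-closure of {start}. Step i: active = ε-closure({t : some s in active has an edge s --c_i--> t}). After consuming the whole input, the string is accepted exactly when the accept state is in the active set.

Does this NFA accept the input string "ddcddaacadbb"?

start: ε-closure({0}) = {0,1,2,4,5,6}
'd' @ 1: {1,5,6,7}  ✓accept
'd' @ 2: {1,5,6,7}  ✓accept
'c' @ 3: {1,5,6,7}  ✓accept
'd' @ 4: {1,5,6,7}  ✓accept
'd' @ 5: {1,5,6,7}  ✓accept
'a' @ 6: {1,5,6,7}  ✓accept
'a' @ 7: {1,5,6,7}  ✓accept
'c' @ 8: {1,5,6,7}  ✓accept
'a' @ 9: {1,5,6,7}  ✓accept
'd' @ 10: {1,5,6,7}  ✓accept
'b' @ 11: {}  — state set empty
rest 'b' ignored (set empty)
after full input: {}  (accept=1 not in)

Answer: REJECT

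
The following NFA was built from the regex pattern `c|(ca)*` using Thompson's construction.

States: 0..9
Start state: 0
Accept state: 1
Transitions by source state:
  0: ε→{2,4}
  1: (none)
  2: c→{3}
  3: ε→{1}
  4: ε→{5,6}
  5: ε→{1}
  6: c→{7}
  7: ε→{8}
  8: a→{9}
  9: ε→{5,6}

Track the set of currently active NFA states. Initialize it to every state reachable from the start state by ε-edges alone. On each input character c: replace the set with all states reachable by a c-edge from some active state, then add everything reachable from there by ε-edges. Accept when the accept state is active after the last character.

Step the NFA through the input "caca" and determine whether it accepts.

Answer: ACCEPT

Derivation:
start: ε-closure({0}) = {0,1,2,4,5,6}
'c' @ 1: {1,3,7,8}  ✓accept
'a' @ 2: {1,5,6,9}  ✓accept
'c' @ 3: {7,8}
'a' @ 4: {1,5,6,9}  ✓accept
after full input: {1,5,6,9}  (accept=1 in)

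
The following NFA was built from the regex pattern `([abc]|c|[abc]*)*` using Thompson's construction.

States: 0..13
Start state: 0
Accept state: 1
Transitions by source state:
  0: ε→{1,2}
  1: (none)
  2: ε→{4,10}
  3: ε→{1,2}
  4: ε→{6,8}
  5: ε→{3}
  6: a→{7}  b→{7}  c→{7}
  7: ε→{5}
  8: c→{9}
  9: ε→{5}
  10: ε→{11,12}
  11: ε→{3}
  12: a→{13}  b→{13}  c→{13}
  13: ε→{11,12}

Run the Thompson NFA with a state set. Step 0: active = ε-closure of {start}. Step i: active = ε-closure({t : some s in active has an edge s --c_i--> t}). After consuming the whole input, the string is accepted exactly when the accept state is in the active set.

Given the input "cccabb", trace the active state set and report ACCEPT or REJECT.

start: ε-closure({0}) = {0,1,2,3,4,6,8,10,11,12}
'c' @ 1: {1,2,3,4,5,6,7,8,9,10,11,12,13}  ✓accept
'c' @ 2: {1,2,3,4,5,6,7,8,9,10,11,12,13}  ✓accept
'c' @ 3: {1,2,3,4,5,6,7,8,9,10,11,12,13}  ✓accept
'a' @ 4: {1,2,3,4,5,6,7,8,10,11,12,13}  ✓accept
'b' @ 5: {1,2,3,4,5,6,7,8,10,11,12,13}  ✓accept
'b' @ 6: {1,2,3,4,5,6,7,8,10,11,12,13}  ✓accept
after full input: {1,2,3,4,5,6,7,8,10,11,12,13}  (accept=1 in)

Answer: ACCEPT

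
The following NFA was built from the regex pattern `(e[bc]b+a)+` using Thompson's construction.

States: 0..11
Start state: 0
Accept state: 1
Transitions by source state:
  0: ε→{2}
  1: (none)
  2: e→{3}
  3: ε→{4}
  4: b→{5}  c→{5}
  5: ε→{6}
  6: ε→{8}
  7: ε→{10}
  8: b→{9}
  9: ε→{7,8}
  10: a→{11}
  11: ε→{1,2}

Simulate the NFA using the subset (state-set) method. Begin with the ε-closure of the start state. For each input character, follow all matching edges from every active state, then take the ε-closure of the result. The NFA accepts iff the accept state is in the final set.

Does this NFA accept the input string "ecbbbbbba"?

S₀ = ε-closure({0}) = {0,2}
'e' @ 1: {3,4}
'c' @ 2: {5,6,8}
'b' @ 3: {7,8,9,10}
'b' @ 4: {7,8,9,10}
'b' @ 5: {7,8,9,10}
'b' @ 6: {7,8,9,10}
'b' @ 7: {7,8,9,10}
'b' @ 8: {7,8,9,10}
'a' @ 9: {1,2,11}  ✓accept
after full input: {1,2,11}  (accept=1 in)

Answer: ACCEPT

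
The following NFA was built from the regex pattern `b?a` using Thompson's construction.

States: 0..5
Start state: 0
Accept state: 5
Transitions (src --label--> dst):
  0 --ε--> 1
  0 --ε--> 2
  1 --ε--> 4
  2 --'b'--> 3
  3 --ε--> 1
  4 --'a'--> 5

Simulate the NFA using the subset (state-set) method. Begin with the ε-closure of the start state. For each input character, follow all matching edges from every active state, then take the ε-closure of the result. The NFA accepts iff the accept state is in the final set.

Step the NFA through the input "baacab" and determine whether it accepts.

initial (ε-close {0}): {0,1,2,4}
'b' @ 1: {1,3,4}
'a' @ 2: {5}  ✓accept
'a' @ 3: {}  — dead — no transitions
rest 'cab' ignored (set empty)
end set {} — state 5 not in

Answer: REJECT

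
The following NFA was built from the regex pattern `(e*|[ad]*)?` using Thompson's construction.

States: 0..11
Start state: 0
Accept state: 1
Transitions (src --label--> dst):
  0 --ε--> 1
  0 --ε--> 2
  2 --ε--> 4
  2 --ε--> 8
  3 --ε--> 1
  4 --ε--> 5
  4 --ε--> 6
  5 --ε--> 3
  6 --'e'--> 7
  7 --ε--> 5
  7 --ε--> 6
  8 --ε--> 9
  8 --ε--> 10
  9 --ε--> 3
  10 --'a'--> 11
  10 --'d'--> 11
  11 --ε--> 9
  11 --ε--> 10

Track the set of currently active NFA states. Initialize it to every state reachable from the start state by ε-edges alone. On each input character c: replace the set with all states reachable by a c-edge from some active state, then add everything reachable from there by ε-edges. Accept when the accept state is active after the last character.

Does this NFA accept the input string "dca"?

initial (ε-close {0}): {0,1,2,3,4,5,6,8,9,10}
'd' @ 1: {1,3,9,10,11}  (accept∈set)
'c' @ 2: {}  — state set empty
rest 'a' ignored (set empty)
after full input: {}  (accept=1 not in)

Answer: REJECT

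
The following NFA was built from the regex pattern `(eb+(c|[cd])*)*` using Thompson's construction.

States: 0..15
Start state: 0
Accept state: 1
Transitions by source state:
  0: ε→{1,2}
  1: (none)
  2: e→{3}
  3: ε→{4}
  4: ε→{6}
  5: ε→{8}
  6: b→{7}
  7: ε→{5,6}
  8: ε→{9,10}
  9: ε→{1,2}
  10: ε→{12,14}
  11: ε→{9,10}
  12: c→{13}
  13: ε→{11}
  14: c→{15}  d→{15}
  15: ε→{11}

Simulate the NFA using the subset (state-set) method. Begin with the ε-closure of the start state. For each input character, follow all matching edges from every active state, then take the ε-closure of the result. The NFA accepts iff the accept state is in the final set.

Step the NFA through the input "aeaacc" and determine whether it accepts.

Answer: REJECT

Steps:
S₀ = ε-closure({0}) = {0,1,2}
'a' @ 1: {}  — no active states
rest 'eaacc' ignored (set empty)
end set {} — state 1 not in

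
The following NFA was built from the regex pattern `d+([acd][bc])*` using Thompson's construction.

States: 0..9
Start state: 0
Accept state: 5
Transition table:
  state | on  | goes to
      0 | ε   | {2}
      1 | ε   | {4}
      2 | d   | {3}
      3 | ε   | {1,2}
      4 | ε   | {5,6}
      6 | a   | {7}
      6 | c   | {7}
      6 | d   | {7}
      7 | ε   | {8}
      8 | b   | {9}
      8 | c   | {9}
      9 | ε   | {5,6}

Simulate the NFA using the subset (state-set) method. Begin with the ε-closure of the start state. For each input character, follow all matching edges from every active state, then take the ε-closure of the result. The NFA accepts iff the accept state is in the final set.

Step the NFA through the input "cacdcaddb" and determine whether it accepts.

Answer: REJECT

Steps:
start: ε-closure({0}) = {0,2}
'c' @ 1: {}  — state set empty
rest 'acdcaddb' ignored (set empty)
final: {}; accept 5 not in set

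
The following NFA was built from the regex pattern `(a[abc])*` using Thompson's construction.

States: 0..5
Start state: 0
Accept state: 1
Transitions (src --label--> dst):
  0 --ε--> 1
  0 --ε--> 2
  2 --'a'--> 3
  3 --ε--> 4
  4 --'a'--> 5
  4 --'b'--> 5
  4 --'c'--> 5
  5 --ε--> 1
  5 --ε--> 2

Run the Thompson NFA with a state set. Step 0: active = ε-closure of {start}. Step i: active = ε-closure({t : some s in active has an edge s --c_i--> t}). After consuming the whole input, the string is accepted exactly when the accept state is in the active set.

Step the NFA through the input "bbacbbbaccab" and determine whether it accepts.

initial (ε-close {0}): {0,1,2}
'b' @ 1: {}  — no active states
rest 'bacbbbaccab' ignored (set empty)
after full input: {}  (accept=1 not in)

Answer: REJECT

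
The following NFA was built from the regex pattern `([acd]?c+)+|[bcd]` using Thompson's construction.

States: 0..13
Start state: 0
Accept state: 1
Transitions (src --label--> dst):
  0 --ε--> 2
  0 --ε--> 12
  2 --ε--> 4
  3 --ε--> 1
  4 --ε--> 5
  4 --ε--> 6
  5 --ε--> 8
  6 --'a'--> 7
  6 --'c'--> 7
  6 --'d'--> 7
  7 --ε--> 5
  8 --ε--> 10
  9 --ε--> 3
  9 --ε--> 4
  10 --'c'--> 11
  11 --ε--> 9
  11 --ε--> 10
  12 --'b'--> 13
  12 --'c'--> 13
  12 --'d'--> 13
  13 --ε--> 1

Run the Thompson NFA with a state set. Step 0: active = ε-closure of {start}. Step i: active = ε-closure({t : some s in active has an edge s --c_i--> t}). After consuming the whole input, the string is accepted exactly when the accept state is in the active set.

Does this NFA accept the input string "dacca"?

Answer: REJECT

Steps:
start: ε-closure({0}) = {0,2,4,5,6,8,10,12}
'd' @ 1: {1,5,7,8,10,13}  (accept∈set)
'a' @ 2: {}  — no active states
rest 'cca' ignored (set empty)
after full input: {}  (accept=1 not in)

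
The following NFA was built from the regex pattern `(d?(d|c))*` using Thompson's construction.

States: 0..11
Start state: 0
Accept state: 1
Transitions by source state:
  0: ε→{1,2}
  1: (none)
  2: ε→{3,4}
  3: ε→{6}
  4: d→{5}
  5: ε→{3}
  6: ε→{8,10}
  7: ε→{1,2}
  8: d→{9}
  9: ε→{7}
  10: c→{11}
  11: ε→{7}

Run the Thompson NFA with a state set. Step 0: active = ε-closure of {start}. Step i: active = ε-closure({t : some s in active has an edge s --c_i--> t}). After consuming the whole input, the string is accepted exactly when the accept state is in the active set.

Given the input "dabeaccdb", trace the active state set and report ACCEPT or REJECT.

initial (ε-close {0}): {0,1,2,3,4,6,8,10}
'd' @ 1: {1,2,3,4,5,6,7,8,9,10}  ✓accept
'a' @ 2: {}  — no active states
rest 'beaccdb' ignored (set empty)
final: {}; accept 1 not in set

Answer: REJECT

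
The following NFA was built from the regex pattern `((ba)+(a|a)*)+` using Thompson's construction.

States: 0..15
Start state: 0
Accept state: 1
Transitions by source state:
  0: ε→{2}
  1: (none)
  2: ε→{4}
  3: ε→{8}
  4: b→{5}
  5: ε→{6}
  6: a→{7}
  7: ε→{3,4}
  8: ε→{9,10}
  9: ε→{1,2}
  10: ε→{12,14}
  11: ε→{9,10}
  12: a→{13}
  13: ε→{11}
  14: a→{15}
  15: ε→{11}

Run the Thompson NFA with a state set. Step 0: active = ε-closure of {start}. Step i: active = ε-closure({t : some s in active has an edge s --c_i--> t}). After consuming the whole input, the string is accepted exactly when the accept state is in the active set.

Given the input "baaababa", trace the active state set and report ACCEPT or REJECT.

Answer: ACCEPT

Steps:
start: ε-closure({0}) = {0,2,4}
'b' @ 1: {5,6}
'a' @ 2: {1,2,3,4,7,8,9,10,12,14}  (accept∈set)
'a' @ 3: {1,2,4,9,10,11,12,13,14,15}  (accept∈set)
'a' @ 4: {1,2,4,9,10,11,12,13,14,15}  (accept∈set)
'b' @ 5: {5,6}
'a' @ 6: {1,2,3,4,7,8,9,10,12,14}  (accept∈set)
'b' @ 7: {5,6}
'a' @ 8: {1,2,3,4,7,8,9,10,12,14}  (accept∈set)
after full input: {1,2,3,4,7,8,9,10,12,14}  (accept=1 in)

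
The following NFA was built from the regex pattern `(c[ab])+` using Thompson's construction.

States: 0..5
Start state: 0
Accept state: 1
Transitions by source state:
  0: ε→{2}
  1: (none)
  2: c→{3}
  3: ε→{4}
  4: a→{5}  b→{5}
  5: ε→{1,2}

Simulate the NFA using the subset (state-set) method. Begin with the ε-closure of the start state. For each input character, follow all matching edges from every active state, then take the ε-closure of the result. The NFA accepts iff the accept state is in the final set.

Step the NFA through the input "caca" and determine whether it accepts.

Answer: ACCEPT

Trace:
initial (ε-close {0}): {0,2}
'c' @ 1: {3,4}
'a' @ 2: {1,2,5}  (accept∈set)
'c' @ 3: {3,4}
'a' @ 4: {1,2,5}  (accept∈set)
final: {1,2,5}; accept 1 in set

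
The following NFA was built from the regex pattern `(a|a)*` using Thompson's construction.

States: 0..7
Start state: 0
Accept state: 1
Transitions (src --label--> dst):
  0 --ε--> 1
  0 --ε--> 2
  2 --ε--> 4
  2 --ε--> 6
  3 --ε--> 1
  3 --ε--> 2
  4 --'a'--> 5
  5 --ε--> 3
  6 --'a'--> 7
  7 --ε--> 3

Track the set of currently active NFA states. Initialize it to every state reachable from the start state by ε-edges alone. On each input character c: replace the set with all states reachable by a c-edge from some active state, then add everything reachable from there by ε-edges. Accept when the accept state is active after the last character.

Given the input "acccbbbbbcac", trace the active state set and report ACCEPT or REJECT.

start: ε-closure({0}) = {0,1,2,4,6}
'a' @ 1: {1,2,3,4,5,6,7}  (accept∈set)
'c' @ 2: {}  — state set empty
rest 'ccbbbbbcac' ignored (set empty)
after full input: {}  (accept=1 not in)

Answer: REJECT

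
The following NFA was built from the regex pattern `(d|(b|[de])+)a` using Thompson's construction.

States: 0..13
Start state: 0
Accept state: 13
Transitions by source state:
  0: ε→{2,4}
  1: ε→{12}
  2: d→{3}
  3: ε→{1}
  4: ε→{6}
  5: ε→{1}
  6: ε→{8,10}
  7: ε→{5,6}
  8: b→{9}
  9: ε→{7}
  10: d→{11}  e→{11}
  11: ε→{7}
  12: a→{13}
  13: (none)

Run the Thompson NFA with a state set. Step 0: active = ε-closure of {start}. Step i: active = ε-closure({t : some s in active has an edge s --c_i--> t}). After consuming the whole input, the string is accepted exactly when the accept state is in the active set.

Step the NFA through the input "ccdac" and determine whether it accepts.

Answer: REJECT

Derivation:
start: ε-closure({0}) = {0,2,4,6,8,10}
'c' @ 1: {}  — state set empty
rest 'cdac' ignored (set empty)
final: {}; accept 13 not in set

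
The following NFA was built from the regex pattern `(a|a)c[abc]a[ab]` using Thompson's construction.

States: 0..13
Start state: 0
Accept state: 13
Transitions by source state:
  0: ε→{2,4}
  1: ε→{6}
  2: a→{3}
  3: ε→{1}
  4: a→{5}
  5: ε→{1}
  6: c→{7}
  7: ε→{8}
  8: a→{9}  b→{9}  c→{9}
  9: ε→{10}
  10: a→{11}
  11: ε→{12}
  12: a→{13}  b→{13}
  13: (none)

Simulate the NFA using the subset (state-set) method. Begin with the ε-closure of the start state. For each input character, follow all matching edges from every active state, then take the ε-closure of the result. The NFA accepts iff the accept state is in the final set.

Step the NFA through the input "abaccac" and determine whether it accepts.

S₀ = ε-closure({0}) = {0,2,4}
'a' @ 1: {1,3,5,6}
'b' @ 2: {}  — dead — no transitions
rest 'accac' ignored (set empty)
final: {}; accept 13 not in set

Answer: REJECT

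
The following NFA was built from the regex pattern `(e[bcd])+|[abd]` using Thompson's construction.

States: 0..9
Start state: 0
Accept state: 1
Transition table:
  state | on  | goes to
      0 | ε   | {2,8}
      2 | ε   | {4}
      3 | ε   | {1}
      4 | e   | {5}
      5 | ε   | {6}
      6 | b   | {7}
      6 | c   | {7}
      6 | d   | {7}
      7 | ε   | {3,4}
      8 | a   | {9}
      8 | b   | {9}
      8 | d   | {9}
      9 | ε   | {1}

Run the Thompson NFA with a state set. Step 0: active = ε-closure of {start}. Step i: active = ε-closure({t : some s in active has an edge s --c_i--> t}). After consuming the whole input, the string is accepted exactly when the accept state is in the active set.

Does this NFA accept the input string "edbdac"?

Answer: REJECT

Trace:
start: ε-closure({0}) = {0,2,4,8}
'e' @ 1: {5,6}
'd' @ 2: {1,3,4,7}  (accept∈set)
'b' @ 3: {}  — dead — no transitions
rest 'dac' ignored (set empty)
after full input: {}  (accept=1 not in)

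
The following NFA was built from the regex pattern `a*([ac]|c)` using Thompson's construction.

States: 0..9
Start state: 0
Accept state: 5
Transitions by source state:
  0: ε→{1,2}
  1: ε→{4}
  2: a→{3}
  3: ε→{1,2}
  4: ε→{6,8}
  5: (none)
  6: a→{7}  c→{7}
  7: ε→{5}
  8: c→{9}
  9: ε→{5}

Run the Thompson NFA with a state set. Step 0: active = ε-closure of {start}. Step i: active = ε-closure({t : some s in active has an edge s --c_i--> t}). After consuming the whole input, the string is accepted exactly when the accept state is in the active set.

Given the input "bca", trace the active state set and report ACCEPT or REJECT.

Answer: REJECT

Derivation:
S₀ = ε-closure({0}) = {0,1,2,4,6,8}
'b' @ 1: {}  — state set empty
rest 'ca' ignored (set empty)
after full input: {}  (accept=5 not in)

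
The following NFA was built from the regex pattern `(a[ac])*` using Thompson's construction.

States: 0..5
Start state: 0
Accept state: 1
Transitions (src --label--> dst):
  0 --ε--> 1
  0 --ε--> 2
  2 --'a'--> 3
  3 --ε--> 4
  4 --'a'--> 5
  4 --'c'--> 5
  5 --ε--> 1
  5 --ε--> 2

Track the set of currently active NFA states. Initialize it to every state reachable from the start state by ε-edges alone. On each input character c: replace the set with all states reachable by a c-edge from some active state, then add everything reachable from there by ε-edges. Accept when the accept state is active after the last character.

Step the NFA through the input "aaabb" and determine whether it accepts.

initial (ε-close {0}): {0,1,2}
'a' @ 1: {3,4}
'a' @ 2: {1,2,5}  ✓accept
'a' @ 3: {3,4}
'b' @ 4: {}  — state set empty
rest 'b' ignored (set empty)
after full input: {}  (accept=1 not in)

Answer: REJECT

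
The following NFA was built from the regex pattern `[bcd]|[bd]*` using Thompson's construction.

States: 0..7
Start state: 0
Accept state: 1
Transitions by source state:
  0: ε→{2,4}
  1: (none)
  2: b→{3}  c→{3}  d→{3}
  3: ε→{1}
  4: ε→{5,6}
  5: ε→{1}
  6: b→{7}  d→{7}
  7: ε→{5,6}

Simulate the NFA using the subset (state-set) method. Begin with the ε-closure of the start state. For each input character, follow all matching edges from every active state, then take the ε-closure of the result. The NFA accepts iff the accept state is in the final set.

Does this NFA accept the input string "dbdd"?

S₀ = ε-closure({0}) = {0,1,2,4,5,6}
'd' @ 1: {1,3,5,6,7}  [accepting]
'b' @ 2: {1,5,6,7}  [accepting]
'd' @ 3: {1,5,6,7}  [accepting]
'd' @ 4: {1,5,6,7}  [accepting]
end set {1,5,6,7} — state 1 in

Answer: ACCEPT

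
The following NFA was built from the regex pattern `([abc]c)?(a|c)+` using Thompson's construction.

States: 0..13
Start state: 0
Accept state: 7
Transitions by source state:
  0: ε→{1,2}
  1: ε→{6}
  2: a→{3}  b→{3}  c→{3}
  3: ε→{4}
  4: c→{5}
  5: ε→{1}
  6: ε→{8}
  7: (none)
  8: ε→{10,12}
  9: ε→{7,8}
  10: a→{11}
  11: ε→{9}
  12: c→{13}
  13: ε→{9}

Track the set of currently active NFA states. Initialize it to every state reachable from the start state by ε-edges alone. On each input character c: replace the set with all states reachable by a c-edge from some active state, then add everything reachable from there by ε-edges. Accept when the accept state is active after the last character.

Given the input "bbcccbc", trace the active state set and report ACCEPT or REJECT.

Answer: REJECT

Trace:
start: ε-closure({0}) = {0,1,2,6,8,10,12}
'b' @ 1: {3,4}
'b' @ 2: {}  — dead — no transitions
rest 'cccbc' ignored (set empty)
end set {} — state 7 not in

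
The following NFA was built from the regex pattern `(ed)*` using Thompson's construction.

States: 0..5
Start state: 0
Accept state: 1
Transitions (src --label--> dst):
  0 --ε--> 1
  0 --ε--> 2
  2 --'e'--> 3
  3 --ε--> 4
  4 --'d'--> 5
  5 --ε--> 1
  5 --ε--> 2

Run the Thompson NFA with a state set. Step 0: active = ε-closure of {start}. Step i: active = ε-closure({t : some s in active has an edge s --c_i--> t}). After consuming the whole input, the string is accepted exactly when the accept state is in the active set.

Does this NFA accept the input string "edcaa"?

Answer: REJECT

Steps:
start: ε-closure({0}) = {0,1,2}
'e' @ 1: {3,4}
'd' @ 2: {1,2,5}  (accept∈set)
'c' @ 3: {}  — dead — no transitions
rest 'aa' ignored (set empty)
final: {}; accept 1 not in set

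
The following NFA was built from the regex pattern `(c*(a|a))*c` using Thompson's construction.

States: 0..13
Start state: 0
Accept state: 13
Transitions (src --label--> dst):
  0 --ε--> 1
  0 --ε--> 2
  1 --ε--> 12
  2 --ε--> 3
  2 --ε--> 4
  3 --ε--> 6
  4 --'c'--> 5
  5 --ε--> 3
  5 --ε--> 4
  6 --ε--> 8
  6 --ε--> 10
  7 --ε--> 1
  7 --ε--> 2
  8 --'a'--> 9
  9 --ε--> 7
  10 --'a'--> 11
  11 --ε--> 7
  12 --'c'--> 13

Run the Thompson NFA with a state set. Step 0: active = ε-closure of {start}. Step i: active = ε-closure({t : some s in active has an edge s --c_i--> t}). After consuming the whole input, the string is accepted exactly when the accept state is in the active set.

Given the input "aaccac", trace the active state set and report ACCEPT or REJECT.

Answer: ACCEPT

Steps:
start: ε-closure({0}) = {0,1,2,3,4,6,8,10,12}
'a' @ 1: {1,2,3,4,6,7,8,9,10,11,12}
'a' @ 2: {1,2,3,4,6,7,8,9,10,11,12}
'c' @ 3: {3,4,5,6,8,10,13}  [accepting]
'c' @ 4: {3,4,5,6,8,10}
'a' @ 5: {1,2,3,4,6,7,8,9,10,11,12}
'c' @ 6: {3,4,5,6,8,10,13}  [accepting]
end set {3,4,5,6,8,10,13} — state 13 in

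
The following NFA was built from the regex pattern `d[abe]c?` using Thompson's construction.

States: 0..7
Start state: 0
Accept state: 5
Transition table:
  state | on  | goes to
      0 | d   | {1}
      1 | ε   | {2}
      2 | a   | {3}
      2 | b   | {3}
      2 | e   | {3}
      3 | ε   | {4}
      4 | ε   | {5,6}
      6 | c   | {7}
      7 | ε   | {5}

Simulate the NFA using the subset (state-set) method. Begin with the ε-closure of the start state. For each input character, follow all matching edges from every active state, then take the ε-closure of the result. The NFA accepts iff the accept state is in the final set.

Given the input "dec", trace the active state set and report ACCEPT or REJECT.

start: ε-closure({0}) = {0}
'd' @ 1: {1,2}
'e' @ 2: {3,4,5,6}  [accepting]
'c' @ 3: {5,7}  [accepting]
after full input: {5,7}  (accept=5 in)

Answer: ACCEPT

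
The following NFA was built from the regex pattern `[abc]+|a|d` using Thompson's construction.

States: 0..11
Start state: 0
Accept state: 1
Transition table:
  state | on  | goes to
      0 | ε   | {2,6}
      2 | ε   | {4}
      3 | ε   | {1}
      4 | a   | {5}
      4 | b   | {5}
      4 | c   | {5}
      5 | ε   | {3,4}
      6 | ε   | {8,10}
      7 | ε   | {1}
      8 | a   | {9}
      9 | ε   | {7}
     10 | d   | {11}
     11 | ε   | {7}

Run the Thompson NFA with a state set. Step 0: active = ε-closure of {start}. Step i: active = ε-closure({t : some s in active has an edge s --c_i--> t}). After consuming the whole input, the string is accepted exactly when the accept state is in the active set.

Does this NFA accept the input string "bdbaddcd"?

Answer: REJECT

Trace:
S₀ = ε-closure({0}) = {0,2,4,6,8,10}
'b' @ 1: {1,3,4,5}  [accepting]
'd' @ 2: {}  — dead — no transitions
rest 'baddcd' ignored (set empty)
final: {}; accept 1 not in set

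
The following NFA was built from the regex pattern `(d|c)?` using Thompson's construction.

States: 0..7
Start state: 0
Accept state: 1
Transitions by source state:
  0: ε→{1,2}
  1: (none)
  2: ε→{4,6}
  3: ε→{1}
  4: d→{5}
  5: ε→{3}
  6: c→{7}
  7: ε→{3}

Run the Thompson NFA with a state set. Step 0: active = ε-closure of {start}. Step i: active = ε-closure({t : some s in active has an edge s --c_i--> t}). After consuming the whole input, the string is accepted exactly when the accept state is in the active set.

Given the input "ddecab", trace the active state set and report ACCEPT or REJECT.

start: ε-closure({0}) = {0,1,2,4,6}
'd' @ 1: {1,3,5}  ✓accept
'd' @ 2: {}  — no active states
rest 'ecab' ignored (set empty)
end set {} — state 1 not in

Answer: REJECT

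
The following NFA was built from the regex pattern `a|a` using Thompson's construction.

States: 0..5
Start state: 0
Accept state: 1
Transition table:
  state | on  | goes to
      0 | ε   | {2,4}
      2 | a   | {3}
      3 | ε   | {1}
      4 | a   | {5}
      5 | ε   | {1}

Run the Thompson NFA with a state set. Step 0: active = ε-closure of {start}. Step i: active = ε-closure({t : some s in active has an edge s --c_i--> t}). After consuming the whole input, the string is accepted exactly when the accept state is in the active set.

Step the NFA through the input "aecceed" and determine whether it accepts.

initial (ε-close {0}): {0,2,4}
'a' @ 1: {1,3,5}  (accept∈set)
'e' @ 2: {}  — no active states
rest 'cceed' ignored (set empty)
after full input: {}  (accept=1 not in)

Answer: REJECT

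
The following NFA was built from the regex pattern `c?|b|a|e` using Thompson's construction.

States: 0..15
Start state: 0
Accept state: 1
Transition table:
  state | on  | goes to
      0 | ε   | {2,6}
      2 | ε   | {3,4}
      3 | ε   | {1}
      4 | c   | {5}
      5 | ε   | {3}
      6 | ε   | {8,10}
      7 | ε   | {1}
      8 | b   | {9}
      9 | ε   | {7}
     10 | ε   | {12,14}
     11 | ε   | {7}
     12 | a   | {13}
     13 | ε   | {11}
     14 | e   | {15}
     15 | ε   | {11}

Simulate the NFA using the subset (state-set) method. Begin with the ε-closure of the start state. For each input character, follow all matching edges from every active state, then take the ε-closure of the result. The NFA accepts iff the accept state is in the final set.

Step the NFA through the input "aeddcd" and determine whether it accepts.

S₀ = ε-closure({0}) = {0,1,2,3,4,6,8,10,12,14}
'a' @ 1: {1,7,11,13}  (accept∈set)
'e' @ 2: {}  — no active states
rest 'ddcd' ignored (set empty)
final: {}; accept 1 not in set

Answer: REJECT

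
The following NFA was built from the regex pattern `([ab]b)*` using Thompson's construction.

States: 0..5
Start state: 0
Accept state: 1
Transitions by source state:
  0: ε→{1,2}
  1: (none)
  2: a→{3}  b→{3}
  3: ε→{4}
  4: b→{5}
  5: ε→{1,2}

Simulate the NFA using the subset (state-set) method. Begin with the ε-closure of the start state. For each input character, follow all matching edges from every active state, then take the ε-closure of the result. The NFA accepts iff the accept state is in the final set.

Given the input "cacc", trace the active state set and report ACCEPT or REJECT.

Answer: REJECT

Trace:
S₀ = ε-closure({0}) = {0,1,2}
'c' @ 1: {}  — no active states
rest 'acc' ignored (set empty)
final: {}; accept 1 not in set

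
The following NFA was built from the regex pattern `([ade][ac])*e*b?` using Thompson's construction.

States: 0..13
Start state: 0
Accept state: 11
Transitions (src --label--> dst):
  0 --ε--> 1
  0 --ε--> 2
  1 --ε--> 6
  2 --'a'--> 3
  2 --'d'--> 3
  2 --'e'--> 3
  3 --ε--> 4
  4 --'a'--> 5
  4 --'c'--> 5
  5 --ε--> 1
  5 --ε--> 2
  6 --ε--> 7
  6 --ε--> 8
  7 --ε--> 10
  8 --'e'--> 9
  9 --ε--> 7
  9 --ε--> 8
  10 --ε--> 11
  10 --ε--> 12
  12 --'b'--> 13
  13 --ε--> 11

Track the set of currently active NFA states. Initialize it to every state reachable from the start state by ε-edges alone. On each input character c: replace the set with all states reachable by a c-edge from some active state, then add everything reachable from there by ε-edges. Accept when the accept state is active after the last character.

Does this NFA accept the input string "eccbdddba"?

Answer: REJECT

Derivation:
start: ε-closure({0}) = {0,1,2,6,7,8,10,11,12}
'e' @ 1: {3,4,7,8,9,10,11,12}  (accept∈set)
'c' @ 2: {1,2,5,6,7,8,10,11,12}  (accept∈set)
'c' @ 3: {}  — dead — no transitions
rest 'bdddba' ignored (set empty)
after full input: {}  (accept=11 not in)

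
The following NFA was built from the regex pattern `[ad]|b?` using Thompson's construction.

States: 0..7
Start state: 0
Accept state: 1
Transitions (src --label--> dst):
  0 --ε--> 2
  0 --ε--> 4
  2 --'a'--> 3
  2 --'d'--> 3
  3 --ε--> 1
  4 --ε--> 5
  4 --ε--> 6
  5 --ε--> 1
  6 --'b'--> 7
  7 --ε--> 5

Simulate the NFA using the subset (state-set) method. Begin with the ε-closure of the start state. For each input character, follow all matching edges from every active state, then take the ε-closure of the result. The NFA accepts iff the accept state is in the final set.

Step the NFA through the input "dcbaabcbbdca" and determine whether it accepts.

Answer: REJECT

Steps:
start: ε-closure({0}) = {0,1,2,4,5,6}
'd' @ 1: {1,3}  [accepting]
'c' @ 2: {}  — no active states
rest 'baabcbbdca' ignored (set empty)
after full input: {}  (accept=1 not in)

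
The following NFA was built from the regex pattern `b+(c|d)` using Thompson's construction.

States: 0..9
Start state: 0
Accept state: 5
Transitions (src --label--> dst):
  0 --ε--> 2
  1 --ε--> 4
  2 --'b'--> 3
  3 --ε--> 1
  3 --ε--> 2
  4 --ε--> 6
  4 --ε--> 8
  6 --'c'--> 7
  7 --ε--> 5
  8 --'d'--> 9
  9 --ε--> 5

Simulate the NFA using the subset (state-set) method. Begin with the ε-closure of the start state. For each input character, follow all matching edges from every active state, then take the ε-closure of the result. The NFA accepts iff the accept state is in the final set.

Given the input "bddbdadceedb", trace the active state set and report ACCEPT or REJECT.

start: ε-closure({0}) = {0,2}
'b' @ 1: {1,2,3,4,6,8}
'd' @ 2: {5,9}  [accepting]
'd' @ 3: {}  — dead — no transitions
rest 'bdadceedb' ignored (set empty)
end set {} — state 5 not in

Answer: REJECT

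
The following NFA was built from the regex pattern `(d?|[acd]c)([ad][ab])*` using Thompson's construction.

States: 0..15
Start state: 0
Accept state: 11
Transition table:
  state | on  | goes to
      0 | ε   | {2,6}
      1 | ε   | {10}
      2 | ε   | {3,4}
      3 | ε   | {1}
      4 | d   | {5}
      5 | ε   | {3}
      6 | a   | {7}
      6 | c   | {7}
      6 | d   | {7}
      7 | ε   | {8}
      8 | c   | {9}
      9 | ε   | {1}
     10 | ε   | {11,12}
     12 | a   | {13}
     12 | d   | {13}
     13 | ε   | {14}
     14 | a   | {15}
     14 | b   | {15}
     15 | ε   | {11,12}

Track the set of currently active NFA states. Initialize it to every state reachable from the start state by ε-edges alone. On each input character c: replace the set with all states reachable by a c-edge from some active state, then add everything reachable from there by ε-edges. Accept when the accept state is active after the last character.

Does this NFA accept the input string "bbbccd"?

Answer: REJECT

Steps:
initial (ε-close {0}): {0,1,2,3,4,6,10,11,12}
'b' @ 1: {}  — no active states
rest 'bbccd' ignored (set empty)
end set {} — state 11 not in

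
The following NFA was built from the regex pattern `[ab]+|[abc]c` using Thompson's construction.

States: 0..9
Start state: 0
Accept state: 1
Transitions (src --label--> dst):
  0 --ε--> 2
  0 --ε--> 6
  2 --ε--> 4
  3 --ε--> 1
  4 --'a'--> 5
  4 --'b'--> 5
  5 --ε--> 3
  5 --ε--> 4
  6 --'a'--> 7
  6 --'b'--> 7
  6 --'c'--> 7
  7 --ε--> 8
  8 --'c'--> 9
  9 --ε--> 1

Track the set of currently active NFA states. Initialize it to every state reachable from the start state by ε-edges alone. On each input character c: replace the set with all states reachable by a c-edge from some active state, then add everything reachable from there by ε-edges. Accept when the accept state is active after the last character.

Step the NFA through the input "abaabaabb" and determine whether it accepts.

Answer: ACCEPT

Trace:
start: ε-closure({0}) = {0,2,4,6}
'a' @ 1: {1,3,4,5,7,8}  ✓accept
'b' @ 2: {1,3,4,5}  ✓accept
'a' @ 3: {1,3,4,5}  ✓accept
'a' @ 4: {1,3,4,5}  ✓accept
'b' @ 5: {1,3,4,5}  ✓accept
'a' @ 6: {1,3,4,5}  ✓accept
'a' @ 7: {1,3,4,5}  ✓accept
'b' @ 8: {1,3,4,5}  ✓accept
'b' @ 9: {1,3,4,5}  ✓accept
final: {1,3,4,5}; accept 1 in set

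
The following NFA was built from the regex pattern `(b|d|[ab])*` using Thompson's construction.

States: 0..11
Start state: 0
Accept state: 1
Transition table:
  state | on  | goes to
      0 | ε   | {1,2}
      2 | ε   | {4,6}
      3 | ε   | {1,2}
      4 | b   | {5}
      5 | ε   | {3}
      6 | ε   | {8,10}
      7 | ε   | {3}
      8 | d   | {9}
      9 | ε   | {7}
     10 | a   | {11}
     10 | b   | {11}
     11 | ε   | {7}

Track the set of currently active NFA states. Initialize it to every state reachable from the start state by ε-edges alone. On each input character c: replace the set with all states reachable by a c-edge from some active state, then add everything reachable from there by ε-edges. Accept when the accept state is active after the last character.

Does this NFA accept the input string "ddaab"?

start: ε-closure({0}) = {0,1,2,4,6,8,10}
'd' @ 1: {1,2,3,4,6,7,8,9,10}  ✓accept
'd' @ 2: {1,2,3,4,6,7,8,9,10}  ✓accept
'a' @ 3: {1,2,3,4,6,7,8,10,11}  ✓accept
'a' @ 4: {1,2,3,4,6,7,8,10,11}  ✓accept
'b' @ 5: {1,2,3,4,5,6,7,8,10,11}  ✓accept
after full input: {1,2,3,4,5,6,7,8,10,11}  (accept=1 in)

Answer: ACCEPT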